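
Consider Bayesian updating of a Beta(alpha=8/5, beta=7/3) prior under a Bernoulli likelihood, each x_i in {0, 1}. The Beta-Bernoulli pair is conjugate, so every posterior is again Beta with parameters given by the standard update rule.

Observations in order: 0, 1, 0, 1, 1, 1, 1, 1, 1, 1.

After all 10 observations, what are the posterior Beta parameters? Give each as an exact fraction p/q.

obs 1: x=0 → posterior Beta(8/5, 10/3)
obs 2: x=1 → posterior Beta(13/5, 10/3)
obs 3: x=0 → posterior Beta(13/5, 13/3)
obs 4: x=1 → posterior Beta(18/5, 13/3)
obs 5: x=1 → posterior Beta(23/5, 13/3)
obs 6: x=1 → posterior Beta(28/5, 13/3)
obs 7: x=1 → posterior Beta(33/5, 13/3)
obs 8: x=1 → posterior Beta(38/5, 13/3)
obs 9: x=1 → posterior Beta(43/5, 13/3)
obs 10: x=1 → posterior Beta(48/5, 13/3)

alpha=48/5, beta=13/3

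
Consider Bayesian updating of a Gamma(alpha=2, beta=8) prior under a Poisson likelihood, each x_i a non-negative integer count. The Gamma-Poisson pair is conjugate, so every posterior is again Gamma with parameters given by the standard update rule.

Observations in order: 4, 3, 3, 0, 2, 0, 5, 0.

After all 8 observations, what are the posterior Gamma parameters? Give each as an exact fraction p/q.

alpha=19, beta=16

obs 1: x=4 → posterior Gamma(6, 9)
obs 2: x=3 → posterior Gamma(9, 10)
obs 3: x=3 → posterior Gamma(12, 11)
obs 4: x=0 → posterior Gamma(12, 12)
obs 5: x=2 → posterior Gamma(14, 13)
obs 6: x=0 → posterior Gamma(14, 14)
obs 7: x=5 → posterior Gamma(19, 15)
obs 8: x=0 → posterior Gamma(19, 16)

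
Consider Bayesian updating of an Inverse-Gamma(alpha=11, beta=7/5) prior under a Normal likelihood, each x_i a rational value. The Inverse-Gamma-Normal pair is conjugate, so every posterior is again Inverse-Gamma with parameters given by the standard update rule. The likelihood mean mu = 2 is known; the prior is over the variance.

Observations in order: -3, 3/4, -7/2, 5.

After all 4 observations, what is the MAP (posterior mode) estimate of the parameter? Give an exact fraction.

5489/2240

obs 1: x=-3 → posterior Inverse-Gamma(23/2, 139/10)
obs 2: x=3/4 → posterior Inverse-Gamma(12, 2349/160)
obs 3: x=-7/2 → posterior Inverse-Gamma(25/2, 4769/160)
obs 4: x=5 → posterior Inverse-Gamma(13, 5489/160)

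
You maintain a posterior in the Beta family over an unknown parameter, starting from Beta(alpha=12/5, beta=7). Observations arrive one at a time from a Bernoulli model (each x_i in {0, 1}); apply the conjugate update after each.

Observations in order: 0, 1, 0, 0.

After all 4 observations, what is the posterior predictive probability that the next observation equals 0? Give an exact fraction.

50/67

obs 1: x=0 → posterior Beta(12/5, 8)
obs 2: x=1 → posterior Beta(17/5, 8)
obs 3: x=0 → posterior Beta(17/5, 9)
obs 4: x=0 → posterior Beta(17/5, 10)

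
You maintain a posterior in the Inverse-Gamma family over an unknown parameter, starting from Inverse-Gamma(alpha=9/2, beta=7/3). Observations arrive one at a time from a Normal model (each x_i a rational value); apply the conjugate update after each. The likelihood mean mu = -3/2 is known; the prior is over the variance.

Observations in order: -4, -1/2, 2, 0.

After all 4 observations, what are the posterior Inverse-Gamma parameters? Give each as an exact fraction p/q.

alpha=13/2, beta=317/24

obs 1: x=-4 → posterior Inverse-Gamma(5, 131/24)
obs 2: x=-1/2 → posterior Inverse-Gamma(11/2, 143/24)
obs 3: x=2 → posterior Inverse-Gamma(6, 145/12)
obs 4: x=0 → posterior Inverse-Gamma(13/2, 317/24)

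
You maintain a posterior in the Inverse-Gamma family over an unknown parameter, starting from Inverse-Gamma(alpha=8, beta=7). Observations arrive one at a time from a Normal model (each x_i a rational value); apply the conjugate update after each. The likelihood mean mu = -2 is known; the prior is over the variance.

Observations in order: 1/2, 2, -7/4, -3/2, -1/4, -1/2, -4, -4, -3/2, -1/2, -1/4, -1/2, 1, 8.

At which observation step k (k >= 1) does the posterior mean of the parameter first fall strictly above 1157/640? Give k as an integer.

k = 2

obs 1: x=1/2 → posterior Inverse-Gamma(17/2, 81/8)
obs 2: x=2 → posterior Inverse-Gamma(9, 145/8)
obs 3: x=-7/4 → posterior Inverse-Gamma(19/2, 581/32)
obs 4: x=-3/2 → posterior Inverse-Gamma(10, 585/32)
obs 5: x=-1/4 → posterior Inverse-Gamma(21/2, 317/16)
obs 6: x=-1/2 → posterior Inverse-Gamma(11, 335/16)
obs 7: x=-4 → posterior Inverse-Gamma(23/2, 367/16)
obs 8: x=-4 → posterior Inverse-Gamma(12, 399/16)
obs 9: x=-3/2 → posterior Inverse-Gamma(25/2, 401/16)
obs 10: x=-1/2 → posterior Inverse-Gamma(13, 419/16)
obs 11: x=-1/4 → posterior Inverse-Gamma(27/2, 887/32)
obs 12: x=-1/2 → posterior Inverse-Gamma(14, 923/32)
obs 13: x=1 → posterior Inverse-Gamma(29/2, 1067/32)
obs 14: x=8 → posterior Inverse-Gamma(15, 2667/32)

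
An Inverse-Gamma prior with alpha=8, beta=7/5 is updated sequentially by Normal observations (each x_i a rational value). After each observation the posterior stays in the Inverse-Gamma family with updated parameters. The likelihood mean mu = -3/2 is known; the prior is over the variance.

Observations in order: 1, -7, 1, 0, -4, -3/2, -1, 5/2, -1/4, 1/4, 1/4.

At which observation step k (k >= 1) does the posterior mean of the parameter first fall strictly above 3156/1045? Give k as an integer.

k = 8

obs 1: x=1 → posterior Inverse-Gamma(17/2, 181/40)
obs 2: x=-7 → posterior Inverse-Gamma(9, 393/20)
obs 3: x=1 → posterior Inverse-Gamma(19/2, 911/40)
obs 4: x=0 → posterior Inverse-Gamma(10, 239/10)
obs 5: x=-4 → posterior Inverse-Gamma(21/2, 1081/40)
obs 6: x=-3/2 → posterior Inverse-Gamma(11, 1081/40)
obs 7: x=-1 → posterior Inverse-Gamma(23/2, 543/20)
obs 8: x=5/2 → posterior Inverse-Gamma(12, 703/20)
obs 9: x=-1/4 → posterior Inverse-Gamma(25/2, 5749/160)
obs 10: x=1/4 → posterior Inverse-Gamma(13, 2997/80)
obs 11: x=1/4 → posterior Inverse-Gamma(27/2, 6239/160)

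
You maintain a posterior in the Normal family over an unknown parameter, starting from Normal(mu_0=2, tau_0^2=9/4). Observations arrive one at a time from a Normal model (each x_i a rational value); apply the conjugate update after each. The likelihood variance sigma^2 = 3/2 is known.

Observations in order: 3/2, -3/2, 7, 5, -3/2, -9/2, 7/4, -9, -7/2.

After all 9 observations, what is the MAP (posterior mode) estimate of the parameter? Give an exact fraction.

obs 1: x=3/2 → posterior Normal(17/10, 9/10)
obs 2: x=-3/2 → posterior Normal(1/2, 9/16)
obs 3: x=7 → posterior Normal(25/11, 9/22)
obs 4: x=5 → posterior Normal(20/7, 9/28)
obs 5: x=-3/2 → posterior Normal(71/34, 9/34)
obs 6: x=-9/2 → posterior Normal(11/10, 9/40)
obs 7: x=7/4 → posterior Normal(109/92, 9/46)
obs 8: x=-9 → posterior Normal(1/104, 9/52)
obs 9: x=-7/2 → posterior Normal(-41/116, 9/58)

-41/116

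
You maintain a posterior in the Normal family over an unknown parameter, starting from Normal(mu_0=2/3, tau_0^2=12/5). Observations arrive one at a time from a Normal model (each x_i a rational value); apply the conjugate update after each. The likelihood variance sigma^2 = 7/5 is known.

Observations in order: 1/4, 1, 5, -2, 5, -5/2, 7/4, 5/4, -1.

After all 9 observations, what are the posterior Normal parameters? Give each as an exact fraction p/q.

mu_0=329/345, tau_0^2=84/575

obs 1: x=1/4 → posterior Normal(23/57, 84/95)
obs 2: x=1 → posterior Normal(59/93, 84/155)
obs 3: x=5 → posterior Normal(239/129, 84/215)
obs 4: x=-2 → posterior Normal(167/165, 84/275)
obs 5: x=5 → posterior Normal(347/201, 84/335)
obs 6: x=-5/2 → posterior Normal(257/237, 84/395)
obs 7: x=7/4 → posterior Normal(320/273, 12/65)
obs 8: x=5/4 → posterior Normal(365/309, 84/515)
obs 9: x=-1 → posterior Normal(329/345, 84/575)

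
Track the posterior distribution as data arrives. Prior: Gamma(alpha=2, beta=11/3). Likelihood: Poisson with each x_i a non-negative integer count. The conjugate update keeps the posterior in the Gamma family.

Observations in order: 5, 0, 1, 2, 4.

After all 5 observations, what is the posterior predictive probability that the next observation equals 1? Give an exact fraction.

obs 1: x=5 → posterior Gamma(7, 14/3)
obs 2: x=0 → posterior Gamma(7, 17/3)
obs 3: x=1 → posterior Gamma(8, 20/3)
obs 4: x=2 → posterior Gamma(10, 23/3)
obs 5: x=4 → posterior Gamma(14, 26/3)

2709418937538480340992/8629188747598184440949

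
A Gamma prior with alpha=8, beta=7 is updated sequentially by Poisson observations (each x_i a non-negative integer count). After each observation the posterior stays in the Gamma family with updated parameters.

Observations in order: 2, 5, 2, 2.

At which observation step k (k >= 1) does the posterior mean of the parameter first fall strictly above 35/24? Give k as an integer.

obs 1: x=2 → posterior Gamma(10, 8)
obs 2: x=5 → posterior Gamma(15, 9)
obs 3: x=2 → posterior Gamma(17, 10)
obs 4: x=2 → posterior Gamma(19, 11)

k = 2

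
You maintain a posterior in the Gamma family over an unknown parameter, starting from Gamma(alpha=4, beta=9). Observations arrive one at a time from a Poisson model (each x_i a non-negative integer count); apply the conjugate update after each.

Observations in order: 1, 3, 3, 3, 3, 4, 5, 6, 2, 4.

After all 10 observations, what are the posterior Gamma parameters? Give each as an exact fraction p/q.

alpha=38, beta=19

obs 1: x=1 → posterior Gamma(5, 10)
obs 2: x=3 → posterior Gamma(8, 11)
obs 3: x=3 → posterior Gamma(11, 12)
obs 4: x=3 → posterior Gamma(14, 13)
obs 5: x=3 → posterior Gamma(17, 14)
obs 6: x=4 → posterior Gamma(21, 15)
obs 7: x=5 → posterior Gamma(26, 16)
obs 8: x=6 → posterior Gamma(32, 17)
obs 9: x=2 → posterior Gamma(34, 18)
obs 10: x=4 → posterior Gamma(38, 19)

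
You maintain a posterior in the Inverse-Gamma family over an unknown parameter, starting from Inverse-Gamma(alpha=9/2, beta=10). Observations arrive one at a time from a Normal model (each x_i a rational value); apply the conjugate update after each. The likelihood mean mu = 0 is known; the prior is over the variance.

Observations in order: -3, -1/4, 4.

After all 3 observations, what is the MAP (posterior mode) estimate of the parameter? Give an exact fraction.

obs 1: x=-3 → posterior Inverse-Gamma(5, 29/2)
obs 2: x=-1/4 → posterior Inverse-Gamma(11/2, 465/32)
obs 3: x=4 → posterior Inverse-Gamma(6, 721/32)

103/32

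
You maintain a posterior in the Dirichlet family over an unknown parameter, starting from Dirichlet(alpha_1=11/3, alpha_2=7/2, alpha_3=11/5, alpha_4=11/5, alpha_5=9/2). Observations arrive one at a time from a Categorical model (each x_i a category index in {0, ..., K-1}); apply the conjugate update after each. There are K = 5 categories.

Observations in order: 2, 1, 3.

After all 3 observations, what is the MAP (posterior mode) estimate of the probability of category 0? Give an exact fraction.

obs 1: x=2 → posterior Dirichlet(11/3, 7/2, 16/5, 11/5, 9/2)
obs 2: x=1 → posterior Dirichlet(11/3, 9/2, 16/5, 11/5, 9/2)
obs 3: x=3 → posterior Dirichlet(11/3, 9/2, 16/5, 16/5, 9/2)

40/211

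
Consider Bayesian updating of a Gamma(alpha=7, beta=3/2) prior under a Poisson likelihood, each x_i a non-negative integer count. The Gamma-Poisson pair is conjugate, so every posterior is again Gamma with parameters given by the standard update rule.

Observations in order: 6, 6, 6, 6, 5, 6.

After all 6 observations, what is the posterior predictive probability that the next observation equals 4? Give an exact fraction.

59309540249704455928967781801475211977958679199218750000/398703807810572411498315063055075847178723756123452198369

obs 1: x=6 → posterior Gamma(13, 5/2)
obs 2: x=6 → posterior Gamma(19, 7/2)
obs 3: x=6 → posterior Gamma(25, 9/2)
obs 4: x=6 → posterior Gamma(31, 11/2)
obs 5: x=5 → posterior Gamma(36, 13/2)
obs 6: x=6 → posterior Gamma(42, 15/2)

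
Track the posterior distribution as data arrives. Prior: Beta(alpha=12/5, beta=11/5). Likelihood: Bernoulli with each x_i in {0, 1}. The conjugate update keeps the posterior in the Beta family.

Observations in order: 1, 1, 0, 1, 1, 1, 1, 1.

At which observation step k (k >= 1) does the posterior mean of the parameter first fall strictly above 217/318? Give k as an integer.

k = 6

obs 1: x=1 → posterior Beta(17/5, 11/5)
obs 2: x=1 → posterior Beta(22/5, 11/5)
obs 3: x=0 → posterior Beta(22/5, 16/5)
obs 4: x=1 → posterior Beta(27/5, 16/5)
obs 5: x=1 → posterior Beta(32/5, 16/5)
obs 6: x=1 → posterior Beta(37/5, 16/5)
obs 7: x=1 → posterior Beta(42/5, 16/5)
obs 8: x=1 → posterior Beta(47/5, 16/5)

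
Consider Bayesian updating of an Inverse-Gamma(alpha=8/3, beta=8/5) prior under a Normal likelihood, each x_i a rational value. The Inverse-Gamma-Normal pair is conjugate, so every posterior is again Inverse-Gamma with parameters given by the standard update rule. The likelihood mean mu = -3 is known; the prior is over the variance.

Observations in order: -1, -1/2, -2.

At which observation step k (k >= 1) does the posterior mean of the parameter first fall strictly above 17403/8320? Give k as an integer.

obs 1: x=-1 → posterior Inverse-Gamma(19/6, 18/5)
obs 2: x=-1/2 → posterior Inverse-Gamma(11/3, 269/40)
obs 3: x=-2 → posterior Inverse-Gamma(25/6, 289/40)

k = 2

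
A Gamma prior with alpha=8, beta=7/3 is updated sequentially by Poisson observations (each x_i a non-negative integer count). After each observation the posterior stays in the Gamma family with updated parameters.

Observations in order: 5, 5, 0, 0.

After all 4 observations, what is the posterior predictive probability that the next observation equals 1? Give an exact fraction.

obs 1: x=5 → posterior Gamma(13, 10/3)
obs 2: x=5 → posterior Gamma(18, 13/3)
obs 3: x=0 → posterior Gamma(18, 16/3)
obs 4: x=0 → posterior Gamma(18, 19/3)

2811438458043603521386707/16032488606509182822907904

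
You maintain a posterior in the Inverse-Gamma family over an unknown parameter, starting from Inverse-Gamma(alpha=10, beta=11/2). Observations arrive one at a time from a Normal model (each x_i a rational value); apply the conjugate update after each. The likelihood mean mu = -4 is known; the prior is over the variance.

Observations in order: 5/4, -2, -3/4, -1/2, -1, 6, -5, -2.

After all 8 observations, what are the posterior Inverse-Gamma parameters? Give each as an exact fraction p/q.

alpha=14, beta=1435/16

obs 1: x=5/4 → posterior Inverse-Gamma(21/2, 617/32)
obs 2: x=-2 → posterior Inverse-Gamma(11, 681/32)
obs 3: x=-3/4 → posterior Inverse-Gamma(23/2, 425/16)
obs 4: x=-1/2 → posterior Inverse-Gamma(12, 523/16)
obs 5: x=-1 → posterior Inverse-Gamma(25/2, 595/16)
obs 6: x=6 → posterior Inverse-Gamma(13, 1395/16)
obs 7: x=-5 → posterior Inverse-Gamma(27/2, 1403/16)
obs 8: x=-2 → posterior Inverse-Gamma(14, 1435/16)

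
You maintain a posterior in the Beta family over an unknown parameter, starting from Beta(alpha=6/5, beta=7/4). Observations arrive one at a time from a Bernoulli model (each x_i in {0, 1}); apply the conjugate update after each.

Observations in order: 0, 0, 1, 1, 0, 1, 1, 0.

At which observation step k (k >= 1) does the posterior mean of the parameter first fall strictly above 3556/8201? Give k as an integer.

obs 1: x=0 → posterior Beta(6/5, 11/4)
obs 2: x=0 → posterior Beta(6/5, 15/4)
obs 3: x=1 → posterior Beta(11/5, 15/4)
obs 4: x=1 → posterior Beta(16/5, 15/4)
obs 5: x=0 → posterior Beta(16/5, 19/4)
obs 6: x=1 → posterior Beta(21/5, 19/4)
obs 7: x=1 → posterior Beta(26/5, 19/4)
obs 8: x=0 → posterior Beta(26/5, 23/4)

k = 4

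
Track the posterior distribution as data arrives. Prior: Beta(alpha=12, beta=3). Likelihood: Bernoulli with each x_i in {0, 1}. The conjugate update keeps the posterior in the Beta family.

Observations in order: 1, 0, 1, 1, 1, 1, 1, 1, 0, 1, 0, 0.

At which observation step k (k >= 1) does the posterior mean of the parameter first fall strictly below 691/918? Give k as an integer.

k = 12

obs 1: x=1 → posterior Beta(13, 3)
obs 2: x=0 → posterior Beta(13, 4)
obs 3: x=1 → posterior Beta(14, 4)
obs 4: x=1 → posterior Beta(15, 4)
obs 5: x=1 → posterior Beta(16, 4)
obs 6: x=1 → posterior Beta(17, 4)
obs 7: x=1 → posterior Beta(18, 4)
obs 8: x=1 → posterior Beta(19, 4)
obs 9: x=0 → posterior Beta(19, 5)
obs 10: x=1 → posterior Beta(20, 5)
obs 11: x=0 → posterior Beta(20, 6)
obs 12: x=0 → posterior Beta(20, 7)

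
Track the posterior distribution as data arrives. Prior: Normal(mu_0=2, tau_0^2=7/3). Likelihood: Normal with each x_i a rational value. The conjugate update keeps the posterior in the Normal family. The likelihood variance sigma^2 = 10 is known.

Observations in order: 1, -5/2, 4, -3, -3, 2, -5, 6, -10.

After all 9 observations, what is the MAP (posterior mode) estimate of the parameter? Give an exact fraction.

-9/62

obs 1: x=1 → posterior Normal(67/37, 70/37)
obs 2: x=-5/2 → posterior Normal(9/8, 35/22)
obs 3: x=4 → posterior Normal(155/102, 70/51)
obs 4: x=-3 → posterior Normal(113/116, 35/29)
obs 5: x=-3 → posterior Normal(71/130, 14/13)
obs 6: x=2 → posterior Normal(11/16, 35/36)
obs 7: x=-5 → posterior Normal(29/158, 70/79)
obs 8: x=6 → posterior Normal(113/172, 35/43)
obs 9: x=-10 → posterior Normal(-9/62, 70/93)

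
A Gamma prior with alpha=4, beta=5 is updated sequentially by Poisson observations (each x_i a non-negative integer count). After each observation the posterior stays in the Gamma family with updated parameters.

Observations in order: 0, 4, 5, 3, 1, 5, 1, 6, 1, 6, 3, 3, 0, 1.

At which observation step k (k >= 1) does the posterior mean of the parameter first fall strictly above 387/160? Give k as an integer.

obs 1: x=0 → posterior Gamma(4, 6)
obs 2: x=4 → posterior Gamma(8, 7)
obs 3: x=5 → posterior Gamma(13, 8)
obs 4: x=3 → posterior Gamma(16, 9)
obs 5: x=1 → posterior Gamma(17, 10)
obs 6: x=5 → posterior Gamma(22, 11)
obs 7: x=1 → posterior Gamma(23, 12)
obs 8: x=6 → posterior Gamma(29, 13)
obs 9: x=1 → posterior Gamma(30, 14)
obs 10: x=6 → posterior Gamma(36, 15)
obs 11: x=3 → posterior Gamma(39, 16)
obs 12: x=3 → posterior Gamma(42, 17)
obs 13: x=0 → posterior Gamma(42, 18)
obs 14: x=1 → posterior Gamma(43, 19)

k = 11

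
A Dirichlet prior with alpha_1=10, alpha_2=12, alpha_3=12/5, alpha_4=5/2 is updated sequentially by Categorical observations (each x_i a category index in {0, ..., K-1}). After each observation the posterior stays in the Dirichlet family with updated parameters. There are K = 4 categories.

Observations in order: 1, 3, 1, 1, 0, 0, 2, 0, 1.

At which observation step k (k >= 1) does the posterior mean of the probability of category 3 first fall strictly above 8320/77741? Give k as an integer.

obs 1: x=1 → posterior Dirichlet(10, 13, 12/5, 5/2)
obs 2: x=3 → posterior Dirichlet(10, 13, 12/5, 7/2)
obs 3: x=1 → posterior Dirichlet(10, 14, 12/5, 7/2)
obs 4: x=1 → posterior Dirichlet(10, 15, 12/5, 7/2)
obs 5: x=0 → posterior Dirichlet(11, 15, 12/5, 7/2)
obs 6: x=0 → posterior Dirichlet(12, 15, 12/5, 7/2)
obs 7: x=2 → posterior Dirichlet(12, 15, 17/5, 7/2)
obs 8: x=0 → posterior Dirichlet(13, 15, 17/5, 7/2)
obs 9: x=1 → posterior Dirichlet(13, 16, 17/5, 7/2)

k = 2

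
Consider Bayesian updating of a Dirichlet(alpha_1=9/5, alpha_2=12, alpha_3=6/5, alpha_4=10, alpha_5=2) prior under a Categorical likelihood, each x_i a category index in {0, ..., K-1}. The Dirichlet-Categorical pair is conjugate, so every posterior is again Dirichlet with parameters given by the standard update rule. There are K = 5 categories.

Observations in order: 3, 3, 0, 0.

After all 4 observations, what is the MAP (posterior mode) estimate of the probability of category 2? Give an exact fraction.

obs 1: x=3 → posterior Dirichlet(9/5, 12, 6/5, 11, 2)
obs 2: x=3 → posterior Dirichlet(9/5, 12, 6/5, 12, 2)
obs 3: x=0 → posterior Dirichlet(14/5, 12, 6/5, 12, 2)
obs 4: x=0 → posterior Dirichlet(19/5, 12, 6/5, 12, 2)

1/130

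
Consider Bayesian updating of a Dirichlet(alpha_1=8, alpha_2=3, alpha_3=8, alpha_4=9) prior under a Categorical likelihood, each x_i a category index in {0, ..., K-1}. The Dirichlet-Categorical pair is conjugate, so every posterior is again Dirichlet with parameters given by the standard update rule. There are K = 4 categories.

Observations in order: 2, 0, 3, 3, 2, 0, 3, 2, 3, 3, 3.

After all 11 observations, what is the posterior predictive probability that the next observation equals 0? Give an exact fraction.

obs 1: x=2 → posterior Dirichlet(8, 3, 9, 9)
obs 2: x=0 → posterior Dirichlet(9, 3, 9, 9)
obs 3: x=3 → posterior Dirichlet(9, 3, 9, 10)
obs 4: x=3 → posterior Dirichlet(9, 3, 9, 11)
obs 5: x=2 → posterior Dirichlet(9, 3, 10, 11)
obs 6: x=0 → posterior Dirichlet(10, 3, 10, 11)
obs 7: x=3 → posterior Dirichlet(10, 3, 10, 12)
obs 8: x=2 → posterior Dirichlet(10, 3, 11, 12)
obs 9: x=3 → posterior Dirichlet(10, 3, 11, 13)
obs 10: x=3 → posterior Dirichlet(10, 3, 11, 14)
obs 11: x=3 → posterior Dirichlet(10, 3, 11, 15)

10/39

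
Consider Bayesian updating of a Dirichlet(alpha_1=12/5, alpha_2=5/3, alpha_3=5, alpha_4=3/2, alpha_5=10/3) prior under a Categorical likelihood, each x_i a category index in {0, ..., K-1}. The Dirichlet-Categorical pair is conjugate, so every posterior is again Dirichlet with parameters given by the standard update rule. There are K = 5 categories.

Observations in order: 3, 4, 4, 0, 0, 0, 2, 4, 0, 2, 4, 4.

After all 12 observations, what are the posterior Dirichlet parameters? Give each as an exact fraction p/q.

alpha_1=32/5, alpha_2=5/3, alpha_3=7, alpha_4=5/2, alpha_5=25/3

obs 1: x=3 → posterior Dirichlet(12/5, 5/3, 5, 5/2, 10/3)
obs 2: x=4 → posterior Dirichlet(12/5, 5/3, 5, 5/2, 13/3)
obs 3: x=4 → posterior Dirichlet(12/5, 5/3, 5, 5/2, 16/3)
obs 4: x=0 → posterior Dirichlet(17/5, 5/3, 5, 5/2, 16/3)
obs 5: x=0 → posterior Dirichlet(22/5, 5/3, 5, 5/2, 16/3)
obs 6: x=0 → posterior Dirichlet(27/5, 5/3, 5, 5/2, 16/3)
obs 7: x=2 → posterior Dirichlet(27/5, 5/3, 6, 5/2, 16/3)
obs 8: x=4 → posterior Dirichlet(27/5, 5/3, 6, 5/2, 19/3)
obs 9: x=0 → posterior Dirichlet(32/5, 5/3, 6, 5/2, 19/3)
obs 10: x=2 → posterior Dirichlet(32/5, 5/3, 7, 5/2, 19/3)
obs 11: x=4 → posterior Dirichlet(32/5, 5/3, 7, 5/2, 22/3)
obs 12: x=4 → posterior Dirichlet(32/5, 5/3, 7, 5/2, 25/3)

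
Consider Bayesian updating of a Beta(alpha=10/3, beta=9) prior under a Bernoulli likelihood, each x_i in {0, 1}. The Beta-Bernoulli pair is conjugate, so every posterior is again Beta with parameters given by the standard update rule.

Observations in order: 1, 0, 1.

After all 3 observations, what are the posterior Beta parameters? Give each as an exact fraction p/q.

alpha=16/3, beta=10

obs 1: x=1 → posterior Beta(13/3, 9)
obs 2: x=0 → posterior Beta(13/3, 10)
obs 3: x=1 → posterior Beta(16/3, 10)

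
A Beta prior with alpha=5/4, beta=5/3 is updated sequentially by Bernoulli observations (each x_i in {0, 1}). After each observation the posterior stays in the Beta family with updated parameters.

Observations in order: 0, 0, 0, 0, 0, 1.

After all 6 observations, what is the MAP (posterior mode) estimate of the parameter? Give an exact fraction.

15/83

obs 1: x=0 → posterior Beta(5/4, 8/3)
obs 2: x=0 → posterior Beta(5/4, 11/3)
obs 3: x=0 → posterior Beta(5/4, 14/3)
obs 4: x=0 → posterior Beta(5/4, 17/3)
obs 5: x=0 → posterior Beta(5/4, 20/3)
obs 6: x=1 → posterior Beta(9/4, 20/3)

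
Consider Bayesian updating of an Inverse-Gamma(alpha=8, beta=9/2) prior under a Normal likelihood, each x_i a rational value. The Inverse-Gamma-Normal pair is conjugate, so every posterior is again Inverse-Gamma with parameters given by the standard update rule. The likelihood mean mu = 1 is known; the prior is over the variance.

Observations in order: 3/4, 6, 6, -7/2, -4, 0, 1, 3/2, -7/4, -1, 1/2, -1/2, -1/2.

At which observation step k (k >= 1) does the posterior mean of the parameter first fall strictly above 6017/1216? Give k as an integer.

k = 5

obs 1: x=3/4 → posterior Inverse-Gamma(17/2, 145/32)
obs 2: x=6 → posterior Inverse-Gamma(9, 545/32)
obs 3: x=6 → posterior Inverse-Gamma(19/2, 945/32)
obs 4: x=-7/2 → posterior Inverse-Gamma(10, 1269/32)
obs 5: x=-4 → posterior Inverse-Gamma(21/2, 1669/32)
obs 6: x=0 → posterior Inverse-Gamma(11, 1685/32)
obs 7: x=1 → posterior Inverse-Gamma(23/2, 1685/32)
obs 8: x=3/2 → posterior Inverse-Gamma(12, 1689/32)
obs 9: x=-7/4 → posterior Inverse-Gamma(25/2, 905/16)
obs 10: x=-1 → posterior Inverse-Gamma(13, 937/16)
obs 11: x=1/2 → posterior Inverse-Gamma(27/2, 939/16)
obs 12: x=-1/2 → posterior Inverse-Gamma(14, 957/16)
obs 13: x=-1/2 → posterior Inverse-Gamma(29/2, 975/16)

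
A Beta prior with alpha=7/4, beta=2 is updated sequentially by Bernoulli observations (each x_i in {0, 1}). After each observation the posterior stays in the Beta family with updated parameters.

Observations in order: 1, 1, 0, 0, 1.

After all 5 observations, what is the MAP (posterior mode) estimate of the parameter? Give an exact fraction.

obs 1: x=1 → posterior Beta(11/4, 2)
obs 2: x=1 → posterior Beta(15/4, 2)
obs 3: x=0 → posterior Beta(15/4, 3)
obs 4: x=0 → posterior Beta(15/4, 4)
obs 5: x=1 → posterior Beta(19/4, 4)

5/9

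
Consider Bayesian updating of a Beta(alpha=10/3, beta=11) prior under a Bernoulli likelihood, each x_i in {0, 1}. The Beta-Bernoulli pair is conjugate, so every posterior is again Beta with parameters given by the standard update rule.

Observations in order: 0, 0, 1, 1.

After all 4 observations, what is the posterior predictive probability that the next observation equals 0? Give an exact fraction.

obs 1: x=0 → posterior Beta(10/3, 12)
obs 2: x=0 → posterior Beta(10/3, 13)
obs 3: x=1 → posterior Beta(13/3, 13)
obs 4: x=1 → posterior Beta(16/3, 13)

39/55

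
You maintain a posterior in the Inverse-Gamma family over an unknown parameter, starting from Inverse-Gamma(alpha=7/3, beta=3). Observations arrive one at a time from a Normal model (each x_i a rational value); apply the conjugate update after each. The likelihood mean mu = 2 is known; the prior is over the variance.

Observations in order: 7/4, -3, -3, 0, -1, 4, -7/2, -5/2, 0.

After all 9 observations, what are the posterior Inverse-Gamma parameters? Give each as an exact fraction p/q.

obs 1: x=7/4 → posterior Inverse-Gamma(17/6, 97/32)
obs 2: x=-3 → posterior Inverse-Gamma(10/3, 497/32)
obs 3: x=-3 → posterior Inverse-Gamma(23/6, 897/32)
obs 4: x=0 → posterior Inverse-Gamma(13/3, 961/32)
obs 5: x=-1 → posterior Inverse-Gamma(29/6, 1105/32)
obs 6: x=4 → posterior Inverse-Gamma(16/3, 1169/32)
obs 7: x=-7/2 → posterior Inverse-Gamma(35/6, 1653/32)
obs 8: x=-5/2 → posterior Inverse-Gamma(19/3, 1977/32)
obs 9: x=0 → posterior Inverse-Gamma(41/6, 2041/32)

alpha=41/6, beta=2041/32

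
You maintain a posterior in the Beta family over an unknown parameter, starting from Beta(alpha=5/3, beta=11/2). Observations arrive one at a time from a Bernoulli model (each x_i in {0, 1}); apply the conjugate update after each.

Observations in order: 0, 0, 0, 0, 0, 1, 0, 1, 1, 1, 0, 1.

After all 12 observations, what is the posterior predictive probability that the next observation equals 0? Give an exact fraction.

15/23

obs 1: x=0 → posterior Beta(5/3, 13/2)
obs 2: x=0 → posterior Beta(5/3, 15/2)
obs 3: x=0 → posterior Beta(5/3, 17/2)
obs 4: x=0 → posterior Beta(5/3, 19/2)
obs 5: x=0 → posterior Beta(5/3, 21/2)
obs 6: x=1 → posterior Beta(8/3, 21/2)
obs 7: x=0 → posterior Beta(8/3, 23/2)
obs 8: x=1 → posterior Beta(11/3, 23/2)
obs 9: x=1 → posterior Beta(14/3, 23/2)
obs 10: x=1 → posterior Beta(17/3, 23/2)
obs 11: x=0 → posterior Beta(17/3, 25/2)
obs 12: x=1 → posterior Beta(20/3, 25/2)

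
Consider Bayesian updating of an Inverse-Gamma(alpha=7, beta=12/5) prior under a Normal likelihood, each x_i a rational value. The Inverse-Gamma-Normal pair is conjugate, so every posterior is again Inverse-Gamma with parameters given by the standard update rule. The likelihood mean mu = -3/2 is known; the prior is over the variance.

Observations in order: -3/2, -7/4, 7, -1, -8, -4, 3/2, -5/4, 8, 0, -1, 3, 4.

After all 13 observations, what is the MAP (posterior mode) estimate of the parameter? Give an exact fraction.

11127/1160

obs 1: x=-3/2 → posterior Inverse-Gamma(15/2, 12/5)
obs 2: x=-7/4 → posterior Inverse-Gamma(8, 389/160)
obs 3: x=7 → posterior Inverse-Gamma(17/2, 6169/160)
obs 4: x=-1 → posterior Inverse-Gamma(9, 6189/160)
obs 5: x=-8 → posterior Inverse-Gamma(19/2, 9569/160)
obs 6: x=-4 → posterior Inverse-Gamma(10, 10069/160)
obs 7: x=3/2 → posterior Inverse-Gamma(21/2, 10789/160)
obs 8: x=-5/4 → posterior Inverse-Gamma(11, 5397/80)
obs 9: x=8 → posterior Inverse-Gamma(23/2, 9007/80)
obs 10: x=0 → posterior Inverse-Gamma(12, 9097/80)
obs 11: x=-1 → posterior Inverse-Gamma(25/2, 9107/80)
obs 12: x=3 → posterior Inverse-Gamma(13, 9917/80)
obs 13: x=4 → posterior Inverse-Gamma(27/2, 11127/80)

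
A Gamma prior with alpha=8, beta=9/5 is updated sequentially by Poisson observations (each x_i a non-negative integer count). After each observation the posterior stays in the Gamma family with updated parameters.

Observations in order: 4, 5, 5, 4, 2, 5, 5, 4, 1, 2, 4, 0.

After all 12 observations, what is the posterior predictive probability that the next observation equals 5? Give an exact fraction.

11383863914800976759391301841247080800113916776380617269807053099068154306406271642926521855080828125/86798629000343402372062123744778542351909280142387770536144633986678766930507175263499624421655576576

obs 1: x=4 → posterior Gamma(12, 14/5)
obs 2: x=5 → posterior Gamma(17, 19/5)
obs 3: x=5 → posterior Gamma(22, 24/5)
obs 4: x=4 → posterior Gamma(26, 29/5)
obs 5: x=2 → posterior Gamma(28, 34/5)
obs 6: x=5 → posterior Gamma(33, 39/5)
obs 7: x=5 → posterior Gamma(38, 44/5)
obs 8: x=4 → posterior Gamma(42, 49/5)
obs 9: x=1 → posterior Gamma(43, 54/5)
obs 10: x=2 → posterior Gamma(45, 59/5)
obs 11: x=4 → posterior Gamma(49, 64/5)
obs 12: x=0 → posterior Gamma(49, 69/5)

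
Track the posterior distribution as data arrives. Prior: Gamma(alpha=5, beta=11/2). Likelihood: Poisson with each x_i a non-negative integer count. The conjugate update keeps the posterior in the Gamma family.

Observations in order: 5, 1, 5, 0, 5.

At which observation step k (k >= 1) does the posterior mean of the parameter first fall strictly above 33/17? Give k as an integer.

k = 5

obs 1: x=5 → posterior Gamma(10, 13/2)
obs 2: x=1 → posterior Gamma(11, 15/2)
obs 3: x=5 → posterior Gamma(16, 17/2)
obs 4: x=0 → posterior Gamma(16, 19/2)
obs 5: x=5 → posterior Gamma(21, 21/2)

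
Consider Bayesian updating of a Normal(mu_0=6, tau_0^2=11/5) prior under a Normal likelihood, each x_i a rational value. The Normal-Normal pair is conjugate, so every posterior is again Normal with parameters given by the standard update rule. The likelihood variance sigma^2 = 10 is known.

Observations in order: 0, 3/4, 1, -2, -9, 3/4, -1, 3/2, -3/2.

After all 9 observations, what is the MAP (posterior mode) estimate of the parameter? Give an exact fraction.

391/298

obs 1: x=0 → posterior Normal(300/61, 110/61)
obs 2: x=3/4 → posterior Normal(137/32, 55/36)
obs 3: x=1 → posterior Normal(1277/332, 110/83)
obs 4: x=-2 → posterior Normal(1189/376, 55/47)
obs 5: x=-9 → posterior Normal(793/420, 22/21)
obs 6: x=3/4 → posterior Normal(413/232, 55/58)
obs 7: x=-1 → posterior Normal(391/254, 110/127)
obs 8: x=3/2 → posterior Normal(106/69, 55/69)
obs 9: x=-3/2 → posterior Normal(391/298, 110/149)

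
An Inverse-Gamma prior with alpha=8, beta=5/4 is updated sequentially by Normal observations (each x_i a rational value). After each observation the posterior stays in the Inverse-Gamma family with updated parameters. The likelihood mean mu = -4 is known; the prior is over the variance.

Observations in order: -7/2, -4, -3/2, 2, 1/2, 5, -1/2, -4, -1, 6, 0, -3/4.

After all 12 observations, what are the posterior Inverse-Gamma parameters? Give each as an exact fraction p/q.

obs 1: x=-7/2 → posterior Inverse-Gamma(17/2, 11/8)
obs 2: x=-4 → posterior Inverse-Gamma(9, 11/8)
obs 3: x=-3/2 → posterior Inverse-Gamma(19/2, 9/2)
obs 4: x=2 → posterior Inverse-Gamma(10, 45/2)
obs 5: x=1/2 → posterior Inverse-Gamma(21/2, 261/8)
obs 6: x=5 → posterior Inverse-Gamma(11, 585/8)
obs 7: x=-1/2 → posterior Inverse-Gamma(23/2, 317/4)
obs 8: x=-4 → posterior Inverse-Gamma(12, 317/4)
obs 9: x=-1 → posterior Inverse-Gamma(25/2, 335/4)
obs 10: x=6 → posterior Inverse-Gamma(13, 535/4)
obs 11: x=0 → posterior Inverse-Gamma(27/2, 567/4)
obs 12: x=-3/4 → posterior Inverse-Gamma(14, 4705/32)

alpha=14, beta=4705/32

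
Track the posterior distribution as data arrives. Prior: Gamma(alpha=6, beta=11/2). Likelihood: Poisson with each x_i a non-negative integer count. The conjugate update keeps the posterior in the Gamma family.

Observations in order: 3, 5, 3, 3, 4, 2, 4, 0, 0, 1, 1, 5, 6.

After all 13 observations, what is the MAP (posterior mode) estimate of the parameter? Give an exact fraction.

obs 1: x=3 → posterior Gamma(9, 13/2)
obs 2: x=5 → posterior Gamma(14, 15/2)
obs 3: x=3 → posterior Gamma(17, 17/2)
obs 4: x=3 → posterior Gamma(20, 19/2)
obs 5: x=4 → posterior Gamma(24, 21/2)
obs 6: x=2 → posterior Gamma(26, 23/2)
obs 7: x=4 → posterior Gamma(30, 25/2)
obs 8: x=0 → posterior Gamma(30, 27/2)
obs 9: x=0 → posterior Gamma(30, 29/2)
obs 10: x=1 → posterior Gamma(31, 31/2)
obs 11: x=1 → posterior Gamma(32, 33/2)
obs 12: x=5 → posterior Gamma(37, 35/2)
obs 13: x=6 → posterior Gamma(43, 37/2)

84/37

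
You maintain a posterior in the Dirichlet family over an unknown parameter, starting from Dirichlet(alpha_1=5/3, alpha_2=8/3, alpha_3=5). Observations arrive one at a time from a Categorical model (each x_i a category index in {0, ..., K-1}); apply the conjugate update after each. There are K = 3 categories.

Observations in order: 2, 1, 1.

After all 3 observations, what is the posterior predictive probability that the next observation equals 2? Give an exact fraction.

18/37

obs 1: x=2 → posterior Dirichlet(5/3, 8/3, 6)
obs 2: x=1 → posterior Dirichlet(5/3, 11/3, 6)
obs 3: x=1 → posterior Dirichlet(5/3, 14/3, 6)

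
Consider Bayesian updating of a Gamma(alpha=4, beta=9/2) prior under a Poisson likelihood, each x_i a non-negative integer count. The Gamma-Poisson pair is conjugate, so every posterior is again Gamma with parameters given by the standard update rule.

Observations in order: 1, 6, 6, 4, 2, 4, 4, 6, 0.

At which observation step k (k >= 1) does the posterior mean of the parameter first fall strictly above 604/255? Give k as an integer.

k = 4

obs 1: x=1 → posterior Gamma(5, 11/2)
obs 2: x=6 → posterior Gamma(11, 13/2)
obs 3: x=6 → posterior Gamma(17, 15/2)
obs 4: x=4 → posterior Gamma(21, 17/2)
obs 5: x=2 → posterior Gamma(23, 19/2)
obs 6: x=4 → posterior Gamma(27, 21/2)
obs 7: x=4 → posterior Gamma(31, 23/2)
obs 8: x=6 → posterior Gamma(37, 25/2)
obs 9: x=0 → posterior Gamma(37, 27/2)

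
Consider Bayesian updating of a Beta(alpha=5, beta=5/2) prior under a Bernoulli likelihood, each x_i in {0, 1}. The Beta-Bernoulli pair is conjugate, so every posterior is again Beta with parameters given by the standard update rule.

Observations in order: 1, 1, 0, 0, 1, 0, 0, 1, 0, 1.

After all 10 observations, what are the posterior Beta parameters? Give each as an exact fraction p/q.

obs 1: x=1 → posterior Beta(6, 5/2)
obs 2: x=1 → posterior Beta(7, 5/2)
obs 3: x=0 → posterior Beta(7, 7/2)
obs 4: x=0 → posterior Beta(7, 9/2)
obs 5: x=1 → posterior Beta(8, 9/2)
obs 6: x=0 → posterior Beta(8, 11/2)
obs 7: x=0 → posterior Beta(8, 13/2)
obs 8: x=1 → posterior Beta(9, 13/2)
obs 9: x=0 → posterior Beta(9, 15/2)
obs 10: x=1 → posterior Beta(10, 15/2)

alpha=10, beta=15/2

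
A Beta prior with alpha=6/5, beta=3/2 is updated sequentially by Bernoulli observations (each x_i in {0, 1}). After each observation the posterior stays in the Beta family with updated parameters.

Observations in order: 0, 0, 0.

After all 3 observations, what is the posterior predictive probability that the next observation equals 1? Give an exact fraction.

obs 1: x=0 → posterior Beta(6/5, 5/2)
obs 2: x=0 → posterior Beta(6/5, 7/2)
obs 3: x=0 → posterior Beta(6/5, 9/2)

4/19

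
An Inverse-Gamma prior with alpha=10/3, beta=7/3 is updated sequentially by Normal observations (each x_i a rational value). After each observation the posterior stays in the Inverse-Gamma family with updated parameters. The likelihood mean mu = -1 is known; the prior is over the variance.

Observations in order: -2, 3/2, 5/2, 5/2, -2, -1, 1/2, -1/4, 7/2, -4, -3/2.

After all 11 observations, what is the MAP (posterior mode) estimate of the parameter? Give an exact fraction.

3347/944

obs 1: x=-2 → posterior Inverse-Gamma(23/6, 17/6)
obs 2: x=3/2 → posterior Inverse-Gamma(13/3, 143/24)
obs 3: x=5/2 → posterior Inverse-Gamma(29/6, 145/12)
obs 4: x=5/2 → posterior Inverse-Gamma(16/3, 437/24)
obs 5: x=-2 → posterior Inverse-Gamma(35/6, 449/24)
obs 6: x=-1 → posterior Inverse-Gamma(19/3, 449/24)
obs 7: x=1/2 → posterior Inverse-Gamma(41/6, 119/6)
obs 8: x=-1/4 → posterior Inverse-Gamma(22/3, 1931/96)
obs 9: x=7/2 → posterior Inverse-Gamma(47/6, 2903/96)
obs 10: x=-4 → posterior Inverse-Gamma(25/3, 3335/96)
obs 11: x=-3/2 → posterior Inverse-Gamma(53/6, 3347/96)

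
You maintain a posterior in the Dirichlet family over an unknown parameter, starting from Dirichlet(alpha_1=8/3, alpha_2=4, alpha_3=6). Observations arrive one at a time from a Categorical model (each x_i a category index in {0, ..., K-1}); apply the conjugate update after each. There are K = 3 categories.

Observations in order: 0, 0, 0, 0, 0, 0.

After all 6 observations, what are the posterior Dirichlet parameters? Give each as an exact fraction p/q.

alpha_1=26/3, alpha_2=4, alpha_3=6

obs 1: x=0 → posterior Dirichlet(11/3, 4, 6)
obs 2: x=0 → posterior Dirichlet(14/3, 4, 6)
obs 3: x=0 → posterior Dirichlet(17/3, 4, 6)
obs 4: x=0 → posterior Dirichlet(20/3, 4, 6)
obs 5: x=0 → posterior Dirichlet(23/3, 4, 6)
obs 6: x=0 → posterior Dirichlet(26/3, 4, 6)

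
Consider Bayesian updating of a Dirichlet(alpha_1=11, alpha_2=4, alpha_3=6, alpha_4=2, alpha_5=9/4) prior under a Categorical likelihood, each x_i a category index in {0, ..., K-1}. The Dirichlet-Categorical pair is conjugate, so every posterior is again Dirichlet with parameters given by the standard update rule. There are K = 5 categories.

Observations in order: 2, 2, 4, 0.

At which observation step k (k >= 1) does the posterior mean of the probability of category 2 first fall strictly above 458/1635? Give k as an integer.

obs 1: x=2 → posterior Dirichlet(11, 4, 7, 2, 9/4)
obs 2: x=2 → posterior Dirichlet(11, 4, 8, 2, 9/4)
obs 3: x=4 → posterior Dirichlet(11, 4, 8, 2, 13/4)
obs 4: x=0 → posterior Dirichlet(12, 4, 8, 2, 13/4)

k = 2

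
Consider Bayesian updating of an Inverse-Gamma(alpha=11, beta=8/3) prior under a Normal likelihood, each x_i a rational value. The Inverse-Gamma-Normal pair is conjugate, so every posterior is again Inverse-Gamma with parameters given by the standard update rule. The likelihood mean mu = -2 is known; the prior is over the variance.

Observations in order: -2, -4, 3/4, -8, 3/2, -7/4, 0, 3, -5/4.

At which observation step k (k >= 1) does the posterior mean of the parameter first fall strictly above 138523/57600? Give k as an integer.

obs 1: x=-2 → posterior Inverse-Gamma(23/2, 8/3)
obs 2: x=-4 → posterior Inverse-Gamma(12, 14/3)
obs 3: x=3/4 → posterior Inverse-Gamma(25/2, 811/96)
obs 4: x=-8 → posterior Inverse-Gamma(13, 2539/96)
obs 5: x=3/2 → posterior Inverse-Gamma(27/2, 3127/96)
obs 6: x=-7/4 → posterior Inverse-Gamma(14, 1565/48)
obs 7: x=0 → posterior Inverse-Gamma(29/2, 1661/48)
obs 8: x=3 → posterior Inverse-Gamma(15, 2261/48)
obs 9: x=-5/4 → posterior Inverse-Gamma(31/2, 4549/96)

k = 5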